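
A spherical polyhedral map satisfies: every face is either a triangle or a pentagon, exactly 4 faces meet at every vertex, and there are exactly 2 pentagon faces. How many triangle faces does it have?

Let x be the number of triangles; then F = 2 + x.
Edge–face incidences: 2E = 5·2 + 3·x = 10 + 3x.
Every vertex has degree 4, so 4V = 2E.
Euler: V − E + F = 2 ⇒ (2E)/4 − E + (2 + x) = 2.
Multiply by 8: 2·(2E) − 4·(2E) + 8·(2 + x) = 16, i.e. 16 + 8x − 2·(10 + 3x) = 16.
Collecting terms: 2x − 4 = 16, so 2x = 20, so x = 10.
Then 2E = 10 + 3·10 = 40, so E = 20, V = 2E/4 = 10, F = 2 + 10 = 12.

10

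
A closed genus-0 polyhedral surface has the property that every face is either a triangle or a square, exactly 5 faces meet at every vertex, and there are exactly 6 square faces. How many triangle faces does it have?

32

Let x be the number of triangles; then F = 6 + x.
Edge–face incidences: 2E = 4·6 + 3·x = 24 + 3x.
Every vertex has degree 5, so 5V = 2E.
Euler: V − E + F = 2 ⇒ (2E)/5 − E + (6 + x) = 2.
Multiply by 10: 2·(2E) − 5·(2E) + 10·(6 + x) = 20, i.e. 60 + 10x − 3·(24 + 3x) = 20.
Collecting terms: x − 12 = 20, so x = 32.
Then 2E = 24 + 3·32 = 120, so E = 60, V = 2E/5 = 24, F = 6 + 32 = 38.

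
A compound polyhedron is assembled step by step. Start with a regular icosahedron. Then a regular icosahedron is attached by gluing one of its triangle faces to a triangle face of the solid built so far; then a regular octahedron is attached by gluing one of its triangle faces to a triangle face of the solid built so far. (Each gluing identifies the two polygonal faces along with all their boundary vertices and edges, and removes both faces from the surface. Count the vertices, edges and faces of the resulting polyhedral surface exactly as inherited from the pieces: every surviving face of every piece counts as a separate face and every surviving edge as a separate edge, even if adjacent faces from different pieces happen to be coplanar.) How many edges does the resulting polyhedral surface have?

A regular icosahedron: V=12, E=30, F=20.
Attach a regular icosahedron (V=12, E=30, F=20) along a 3-gon: merge 3 vertices and 3 edges, delete both glued faces → V=21, E=57, F=38.
Attach a regular octahedron (V=6, E=12, F=8) along a 3-gon: merge 3 vertices and 3 edges, delete both glued faces → V=24, E=66, F=44.
Check: V − E + F = 24 − 66 + 44 = 2.

66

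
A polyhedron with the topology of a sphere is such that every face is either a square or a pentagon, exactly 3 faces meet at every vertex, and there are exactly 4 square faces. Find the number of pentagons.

Let x be the number of pentagons; then F = 4 + x.
Edge–face incidences: 2E = 4·4 + 5·x = 16 + 5x.
Every vertex has degree 3, so 3V = 2E.
Euler: V − E + F = 2 ⇒ (2E)/3 − E + (4 + x) = 2.
Multiply by 6: 2·(2E) − 3·(2E) + 6·(4 + x) = 12, i.e. 24 + 6x − (16 + 5x) = 12.
Collecting terms: x + 8 = 12, so x = 4.
Then 2E = 16 + 5·4 = 36, so E = 18, V = 2E/3 = 12, F = 4 + 4 = 8.

4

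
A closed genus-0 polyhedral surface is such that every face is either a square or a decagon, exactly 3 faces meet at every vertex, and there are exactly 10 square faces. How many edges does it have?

Let x be the number of decagons; then F = 10 + x.
Edge–face incidences: 2E = 4·10 + 10·x = 40 + 10x.
Every vertex has degree 3, so 3V = 2E.
Euler: V − E + F = 2 ⇒ (2E)/3 − E + (10 + x) = 2.
Multiply by 6: 2·(2E) − 3·(2E) + 6·(10 + x) = 12, i.e. 60 + 6x − (40 + 10x) = 12.
Collecting terms: −4x + 20 = 12, so −4x = −8, so x = 2.
Then 2E = 40 + 10·2 = 60, so E = 30, V = 2E/3 = 20, F = 10 + 2 = 12.

30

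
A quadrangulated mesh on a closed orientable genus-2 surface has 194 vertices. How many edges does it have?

392

χ = 2 − 2·2 = -2, and every face is a square so 4F = 2E.
V − E + F = -2 with E = 4F/2 gives 194 − (4/2 − 1)·F = -2, so F = 196 and E = 392.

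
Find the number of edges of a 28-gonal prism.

A prism on an n-gon has two n-gon bases and n rectangular sides: V = 2·28 = 56, E = 3·28 = 84, F = 28 + 2 = 30.
Check: V − E + F = 56 − 84 + 30 = 2.

84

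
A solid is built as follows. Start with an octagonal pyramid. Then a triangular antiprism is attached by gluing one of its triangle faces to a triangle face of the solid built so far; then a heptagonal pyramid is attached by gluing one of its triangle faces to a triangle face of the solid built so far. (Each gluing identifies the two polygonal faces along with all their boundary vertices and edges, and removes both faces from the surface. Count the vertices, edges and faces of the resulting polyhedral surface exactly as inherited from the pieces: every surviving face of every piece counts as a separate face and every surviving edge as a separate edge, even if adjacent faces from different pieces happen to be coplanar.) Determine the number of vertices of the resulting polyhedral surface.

17

An octagonal pyramid: V=9, E=16, F=9.
Attach a triangular antiprism (V=6, E=12, F=8) along a 3-gon: merge 3 vertices and 3 edges, delete both glued faces → V=12, E=25, F=15.
Attach a heptagonal pyramid (V=8, E=14, F=8) along a 3-gon: merge 3 vertices and 3 edges, delete both glued faces → V=17, E=36, F=21.
Check: V − E + F = 17 − 36 + 21 = 2.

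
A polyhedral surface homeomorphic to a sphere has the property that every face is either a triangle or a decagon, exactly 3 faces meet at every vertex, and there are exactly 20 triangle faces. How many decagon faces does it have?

Let x be the number of decagons; then F = 20 + x.
Edge–face incidences: 2E = 3·20 + 10·x = 60 + 10x.
Every vertex has degree 3, so 3V = 2E.
Euler: V − E + F = 2 ⇒ (2E)/3 − E + (20 + x) = 2.
Multiply by 6: 2·(2E) − 3·(2E) + 6·(20 + x) = 12, i.e. 120 + 6x − (60 + 10x) = 12.
Collecting terms: −4x + 60 = 12, so −4x = −48, so x = 12.
Then 2E = 60 + 10·12 = 180, so E = 90, V = 2E/3 = 60, F = 20 + 12 = 32.

12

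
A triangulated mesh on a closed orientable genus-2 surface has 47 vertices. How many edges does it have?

147

χ = 2 − 2·2 = -2, and every face is a triangle so 3F = 2E.
V − E + F = -2 with E = 3F/2 gives 47 − (3/2 − 1)·F = -2, so F = 98 and E = 147.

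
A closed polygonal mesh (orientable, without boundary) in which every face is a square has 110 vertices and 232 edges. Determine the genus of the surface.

Every face is a square and each edge borders two faces, so 4F = 2·232, giving F = 116.
χ = V − E + F = 110 − 232 + 116 = -6.
For a closed orientable surface χ = 2 − 2g, so g = (2 − (-6))/2 = 4.

4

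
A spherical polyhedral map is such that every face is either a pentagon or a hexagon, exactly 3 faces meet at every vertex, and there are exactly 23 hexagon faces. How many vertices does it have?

Let x be the number of pentagons; then F = 23 + x.
Edge–face incidences: 2E = 6·23 + 5·x = 138 + 5x.
Every vertex has degree 3, so 3V = 2E.
Euler: V − E + F = 2 ⇒ (2E)/3 − E + (23 + x) = 2.
Multiply by 6: 2·(2E) − 3·(2E) + 6·(23 + x) = 12, i.e. 138 + 6x − (138 + 5x) = 12.
Collecting terms: x = 12.
Then 2E = 138 + 5·12 = 198, so E = 99, V = 2E/3 = 66, F = 23 + 12 = 35.

66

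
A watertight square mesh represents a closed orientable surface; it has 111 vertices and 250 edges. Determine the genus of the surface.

Every face is a square and each edge borders two faces, so 4F = 2·250, giving F = 125.
χ = V − E + F = 111 − 250 + 125 = -14.
For a closed orientable surface χ = 2 − 2g, so g = (2 − (-14))/2 = 8.

8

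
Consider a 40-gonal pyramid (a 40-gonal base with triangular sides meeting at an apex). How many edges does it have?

A pyramid on an n-gon base has one n-gon and n triangles: V = 40 + 1 = 41, E = 2·40 = 80, F = 40 + 1 = 41.

80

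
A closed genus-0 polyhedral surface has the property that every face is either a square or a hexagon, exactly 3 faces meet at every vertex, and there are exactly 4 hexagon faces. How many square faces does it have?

6

Let x be the number of squares; then F = 4 + x.
Edge–face incidences: 2E = 6·4 + 4·x = 24 + 4x.
Every vertex has degree 3, so 3V = 2E.
Euler: V − E + F = 2 ⇒ (2E)/3 − E + (4 + x) = 2.
Multiply by 6: 2·(2E) − 3·(2E) + 6·(4 + x) = 12, i.e. 24 + 6x − (24 + 4x) = 12.
Collecting terms: 2x = 12, so x = 6.
Then 2E = 24 + 4·6 = 48, so E = 24, V = 2E/3 = 16, F = 4 + 6 = 10.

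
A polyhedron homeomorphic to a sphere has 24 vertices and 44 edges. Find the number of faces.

Here V − E + F = 2.
F = 2 − V + E = 2 − 24 + 44 = 22.

22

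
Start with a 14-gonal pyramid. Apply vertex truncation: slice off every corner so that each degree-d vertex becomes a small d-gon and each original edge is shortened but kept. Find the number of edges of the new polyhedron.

The base solid has V = 15, E = 28, F = 15.
Truncation replaces each original edge-end by a new vertex, so V′ = 2E = 56.
Each original edge survives, and each old vertex of degree d contributes d new edges; summing degrees gives Σd = 2E, so E′ = E + 2E = 3E = 84.
Each original face survives and each original vertex becomes one new face: F′ = F + V = 30.

84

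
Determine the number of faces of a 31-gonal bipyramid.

A bipyramid over an n-gon has 2n triangular faces and n + 2 vertices: V = 31 + 2 = 33, E = 3·31 = 93, F = 2·31 = 62.

62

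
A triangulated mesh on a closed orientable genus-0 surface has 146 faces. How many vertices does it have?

χ = 2 − 2·0 = 2, and every face is a triangle so 3F = 2E.
E = 3·146/2 = 219. Then V = 2 + E − F = 2 + 219 − 146 = 75.

75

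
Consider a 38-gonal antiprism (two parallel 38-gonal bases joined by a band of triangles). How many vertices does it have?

76

An antiprism on an n-gon has two n-gon caps and 2n triangles: V = 2·38 = 76, E = 4·38 = 152, F = 2·38 + 2 = 78.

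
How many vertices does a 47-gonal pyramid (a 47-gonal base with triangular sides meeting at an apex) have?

A pyramid on an n-gon base has one n-gon and n triangles: V = 47 + 1 = 48, E = 2·47 = 94, F = 47 + 1 = 48.

48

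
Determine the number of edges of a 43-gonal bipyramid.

A bipyramid over an n-gon has 2n triangular faces and n + 2 vertices: V = 43 + 2 = 45, E = 3·43 = 129, F = 2·43 = 86.

129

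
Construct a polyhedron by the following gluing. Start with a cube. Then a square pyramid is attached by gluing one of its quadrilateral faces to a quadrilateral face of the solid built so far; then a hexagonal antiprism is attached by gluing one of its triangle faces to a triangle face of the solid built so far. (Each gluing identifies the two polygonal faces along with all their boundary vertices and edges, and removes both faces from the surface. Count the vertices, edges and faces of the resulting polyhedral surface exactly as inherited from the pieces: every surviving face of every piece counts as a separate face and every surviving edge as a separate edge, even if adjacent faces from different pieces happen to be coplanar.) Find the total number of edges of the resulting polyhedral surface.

37

A cube: V=8, E=12, F=6.
Attach a square pyramid (V=5, E=8, F=5) along a 4-gon: merge 4 vertices and 4 edges, delete both glued faces → V=9, E=16, F=9.
Attach a hexagonal antiprism (V=12, E=24, F=14) along a 3-gon: merge 3 vertices and 3 edges, delete both glued faces → V=18, E=37, F=21.
Check: V − E + F = 18 − 37 + 21 = 2.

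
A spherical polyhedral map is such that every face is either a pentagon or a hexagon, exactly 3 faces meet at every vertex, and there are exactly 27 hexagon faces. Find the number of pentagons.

Let x be the number of pentagons; then F = 27 + x.
Edge–face incidences: 2E = 6·27 + 5·x = 162 + 5x.
Every vertex has degree 3, so 3V = 2E.
Euler: V − E + F = 2 ⇒ (2E)/3 − E + (27 + x) = 2.
Multiply by 6: 2·(2E) − 3·(2E) + 6·(27 + x) = 12, i.e. 162 + 6x − (162 + 5x) = 12.
Collecting terms: x = 12.
Then 2E = 162 + 5·12 = 222, so E = 111, V = 2E/3 = 74, F = 27 + 12 = 39.

12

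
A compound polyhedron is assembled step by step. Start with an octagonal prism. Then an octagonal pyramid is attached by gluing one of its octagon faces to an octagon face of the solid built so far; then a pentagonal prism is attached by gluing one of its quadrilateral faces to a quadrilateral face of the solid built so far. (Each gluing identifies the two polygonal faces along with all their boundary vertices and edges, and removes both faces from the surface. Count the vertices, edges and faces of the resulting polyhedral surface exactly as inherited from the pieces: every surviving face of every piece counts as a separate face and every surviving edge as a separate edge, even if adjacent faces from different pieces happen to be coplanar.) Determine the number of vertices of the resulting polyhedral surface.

23

An octagonal prism: V=16, E=24, F=10.
Attach an octagonal pyramid (V=9, E=16, F=9) along an 8-gon: merge 8 vertices and 8 edges, delete both glued faces → V=17, E=32, F=17.
Attach a pentagonal prism (V=10, E=15, F=7) along a 4-gon: merge 4 vertices and 4 edges, delete both glued faces → V=23, E=43, F=22.
Check: V − E + F = 23 − 43 + 22 = 2.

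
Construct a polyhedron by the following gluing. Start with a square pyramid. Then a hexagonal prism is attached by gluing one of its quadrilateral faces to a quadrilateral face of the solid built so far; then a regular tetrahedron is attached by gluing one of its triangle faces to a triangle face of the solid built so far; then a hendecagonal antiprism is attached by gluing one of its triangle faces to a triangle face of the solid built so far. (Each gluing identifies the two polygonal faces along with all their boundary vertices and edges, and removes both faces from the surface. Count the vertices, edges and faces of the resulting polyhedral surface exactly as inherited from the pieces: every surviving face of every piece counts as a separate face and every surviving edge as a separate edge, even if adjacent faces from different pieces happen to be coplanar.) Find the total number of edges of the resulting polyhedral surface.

A square pyramid: V=5, E=8, F=5.
Attach a hexagonal prism (V=12, E=18, F=8) along a 4-gon: merge 4 vertices and 4 edges, delete both glued faces → V=13, E=22, F=11.
Attach a regular tetrahedron (V=4, E=6, F=4) along a 3-gon: merge 3 vertices and 3 edges, delete both glued faces → V=14, E=25, F=13.
Attach a hendecagonal antiprism (V=22, E=44, F=24) along a 3-gon: merge 3 vertices and 3 edges, delete both glued faces → V=33, E=66, F=35.
Check: V − E + F = 33 − 66 + 35 = 2.

66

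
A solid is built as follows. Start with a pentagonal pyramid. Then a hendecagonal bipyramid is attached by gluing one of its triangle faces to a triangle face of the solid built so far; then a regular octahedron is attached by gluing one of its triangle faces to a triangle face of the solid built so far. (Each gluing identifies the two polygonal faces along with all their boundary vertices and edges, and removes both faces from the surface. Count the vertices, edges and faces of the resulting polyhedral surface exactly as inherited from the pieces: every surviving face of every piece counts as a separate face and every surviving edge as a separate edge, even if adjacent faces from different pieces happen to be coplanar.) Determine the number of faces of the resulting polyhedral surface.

32

A pentagonal pyramid: V=6, E=10, F=6.
Attach a hendecagonal bipyramid (V=13, E=33, F=22) along a 3-gon: merge 3 vertices and 3 edges, delete both glued faces → V=16, E=40, F=26.
Attach a regular octahedron (V=6, E=12, F=8) along a 3-gon: merge 3 vertices and 3 edges, delete both glued faces → V=19, E=49, F=32.
Check: V − E + F = 19 − 49 + 32 = 2.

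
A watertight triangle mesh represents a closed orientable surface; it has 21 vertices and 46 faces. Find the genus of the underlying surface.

Every face is a triangle, so 2E = 3·46 = 138, giving E = 69.
χ = V − E + F = 21 − 69 + 46 = -2.
For a closed orientable surface χ = 2 − 2g, so g = (2 − (-2))/2 = 2.

2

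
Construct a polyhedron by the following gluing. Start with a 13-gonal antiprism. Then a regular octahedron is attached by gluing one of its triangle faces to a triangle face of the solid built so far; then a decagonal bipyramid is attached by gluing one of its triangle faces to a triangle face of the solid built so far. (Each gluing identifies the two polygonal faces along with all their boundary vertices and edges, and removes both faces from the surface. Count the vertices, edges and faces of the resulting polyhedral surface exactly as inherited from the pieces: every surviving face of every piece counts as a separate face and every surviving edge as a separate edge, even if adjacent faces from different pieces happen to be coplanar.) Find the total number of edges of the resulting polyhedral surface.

88

A 13-gonal antiprism: V=26, E=52, F=28.
Attach a regular octahedron (V=6, E=12, F=8) along a 3-gon: merge 3 vertices and 3 edges, delete both glued faces → V=29, E=61, F=34.
Attach a decagonal bipyramid (V=12, E=30, F=20) along a 3-gon: merge 3 vertices and 3 edges, delete both glued faces → V=38, E=88, F=52.
Check: V − E + F = 38 − 88 + 52 = 2.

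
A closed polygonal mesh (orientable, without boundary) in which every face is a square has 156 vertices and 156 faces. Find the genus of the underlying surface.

Every face is a square, so 2E = 4·156 = 624, giving E = 312.
χ = V − E + F = 156 − 312 + 156 = 0.
For a closed orientable surface χ = 2 − 2g, so g = (2 − (0))/2 = 1.

1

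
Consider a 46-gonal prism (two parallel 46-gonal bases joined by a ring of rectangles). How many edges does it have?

138

A prism on an n-gon has two n-gon bases and n rectangular sides: V = 2·46 = 92, E = 3·46 = 138, F = 46 + 2 = 48.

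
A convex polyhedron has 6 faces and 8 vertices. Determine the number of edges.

Here V − E + F = 2.
E = V + F − (2) = 8 + 6 − (2) = 12.

12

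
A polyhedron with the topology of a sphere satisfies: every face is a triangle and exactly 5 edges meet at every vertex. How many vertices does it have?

12

Each face has 3 edges and each edge borders two faces, so 2E = 3F.
Each vertex has degree 5, so 5V = 2E and hence V = 3F/5.
Euler: V − E + F = 2 ⇒ (3F/5) − (3F/2) + F = 2.
Multiply by 10: (6 − 15 + 10)F = 20, i.e. 1F = 20.
So F = 20, E = 3·20/2 = 30, V = 3·20/5 = 12.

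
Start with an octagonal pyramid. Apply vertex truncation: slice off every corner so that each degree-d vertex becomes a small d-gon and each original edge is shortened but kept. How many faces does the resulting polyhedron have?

The base solid has V = 9, E = 16, F = 9.
Truncation replaces each original edge-end by a new vertex, so V′ = 2E = 32.
Each original edge survives, and each old vertex of degree d contributes d new edges; summing degrees gives Σd = 2E, so E′ = E + 2E = 3E = 48.
Each original face survives and each original vertex becomes one new face: F′ = F + V = 18.

18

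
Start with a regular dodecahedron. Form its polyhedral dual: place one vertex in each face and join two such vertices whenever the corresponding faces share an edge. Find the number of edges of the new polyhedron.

30

The base solid has V = 20, E = 30, F = 12.
The dual swaps V and F and preserves E: V′ = F = 12, E′ = E = 30, F′ = V = 20.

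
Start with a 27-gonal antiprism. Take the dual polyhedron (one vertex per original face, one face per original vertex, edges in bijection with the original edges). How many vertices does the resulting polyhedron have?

The base solid has V = 54, E = 108, F = 56.
The dual swaps V and F and preserves E: V′ = F = 56, E′ = E = 108, F′ = V = 54.

56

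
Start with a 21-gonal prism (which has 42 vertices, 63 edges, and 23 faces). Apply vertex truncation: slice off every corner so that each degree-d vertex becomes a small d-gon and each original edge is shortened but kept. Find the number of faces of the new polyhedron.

65

Truncation replaces each original edge-end by a new vertex, so V′ = 2E = 126.
Each original edge survives, and each old vertex of degree d contributes d new edges; summing degrees gives Σd = 2E, so E′ = E + 2E = 3E = 189.
Each original face survives and each original vertex becomes one new face: F′ = F + V = 65.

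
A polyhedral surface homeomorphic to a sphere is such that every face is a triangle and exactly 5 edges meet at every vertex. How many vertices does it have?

12

Each face has 3 edges and each edge borders two faces, so 2E = 3F.
Each vertex has degree 5, so 5V = 2E and hence V = 3F/5.
Euler: V − E + F = 2 ⇒ (3F/5) − (3F/2) + F = 2.
Multiply by 10: (6 − 15 + 10)F = 20, i.e. 1F = 20.
So F = 20, E = 3·20/2 = 30, V = 3·20/5 = 12.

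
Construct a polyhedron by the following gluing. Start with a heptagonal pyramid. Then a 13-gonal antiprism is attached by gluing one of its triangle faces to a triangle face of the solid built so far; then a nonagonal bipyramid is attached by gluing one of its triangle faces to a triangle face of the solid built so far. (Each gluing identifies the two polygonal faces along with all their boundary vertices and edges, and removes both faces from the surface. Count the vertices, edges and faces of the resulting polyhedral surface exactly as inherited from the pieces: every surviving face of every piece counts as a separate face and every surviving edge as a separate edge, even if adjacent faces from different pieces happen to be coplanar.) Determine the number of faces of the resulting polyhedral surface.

A heptagonal pyramid: V=8, E=14, F=8.
Attach a 13-gonal antiprism (V=26, E=52, F=28) along a 3-gon: merge 3 vertices and 3 edges, delete both glued faces → V=31, E=63, F=34.
Attach a nonagonal bipyramid (V=11, E=27, F=18) along a 3-gon: merge 3 vertices and 3 edges, delete both glued faces → V=39, E=87, F=50.
Check: V − E + F = 39 − 87 + 50 = 2.

50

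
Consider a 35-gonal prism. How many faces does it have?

A prism on an n-gon has two n-gon bases and n rectangular sides: V = 2·35 = 70, E = 3·35 = 105, F = 35 + 2 = 37.

37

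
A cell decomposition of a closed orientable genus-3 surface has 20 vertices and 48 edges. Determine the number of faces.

24

For a closed orientable surface of genus 3, χ = 2 − 2·3 = -4.
F = -4 − V + E = -4 − 20 + 48 = 24.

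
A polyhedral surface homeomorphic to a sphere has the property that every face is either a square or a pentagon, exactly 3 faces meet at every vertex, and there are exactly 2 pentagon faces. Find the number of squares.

5

Let x be the number of squares; then F = 2 + x.
Edge–face incidences: 2E = 5·2 + 4·x = 10 + 4x.
Every vertex has degree 3, so 3V = 2E.
Euler: V − E + F = 2 ⇒ (2E)/3 − E + (2 + x) = 2.
Multiply by 6: 2·(2E) − 3·(2E) + 6·(2 + x) = 12, i.e. 12 + 6x − (10 + 4x) = 12.
Collecting terms: 2x + 2 = 12, so 2x = 10, so x = 5.
Then 2E = 10 + 4·5 = 30, so E = 15, V = 2E/3 = 10, F = 2 + 5 = 7.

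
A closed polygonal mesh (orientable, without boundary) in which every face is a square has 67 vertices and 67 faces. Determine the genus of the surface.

Every face is a square, so 2E = 4·67 = 268, giving E = 134.
χ = V − E + F = 67 − 134 + 67 = 0.
For a closed orientable surface χ = 2 − 2g, so g = (2 − (0))/2 = 1.

1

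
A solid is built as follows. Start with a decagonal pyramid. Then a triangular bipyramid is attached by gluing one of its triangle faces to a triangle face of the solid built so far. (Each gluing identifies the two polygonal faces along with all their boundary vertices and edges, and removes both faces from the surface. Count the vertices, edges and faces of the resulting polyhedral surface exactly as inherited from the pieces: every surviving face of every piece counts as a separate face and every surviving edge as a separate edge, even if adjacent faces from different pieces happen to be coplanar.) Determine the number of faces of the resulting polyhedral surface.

A decagonal pyramid: V=11, E=20, F=11.
Attach a triangular bipyramid (V=5, E=9, F=6) along a 3-gon: merge 3 vertices and 3 edges, delete both glued faces → V=13, E=26, F=15.
Check: V − E + F = 13 − 26 + 15 = 2.

15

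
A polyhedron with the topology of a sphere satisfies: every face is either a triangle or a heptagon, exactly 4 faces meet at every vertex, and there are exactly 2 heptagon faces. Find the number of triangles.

14

Let x be the number of triangles; then F = 2 + x.
Edge–face incidences: 2E = 7·2 + 3·x = 14 + 3x.
Every vertex has degree 4, so 4V = 2E.
Euler: V − E + F = 2 ⇒ (2E)/4 − E + (2 + x) = 2.
Multiply by 8: 2·(2E) − 4·(2E) + 8·(2 + x) = 16, i.e. 16 + 8x − 2·(14 + 3x) = 16.
Collecting terms: 2x − 12 = 16, so 2x = 28, so x = 14.
Then 2E = 14 + 3·14 = 56, so E = 28, V = 2E/4 = 14, F = 2 + 14 = 16.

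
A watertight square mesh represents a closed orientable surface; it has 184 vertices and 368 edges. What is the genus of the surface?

Every face is a square and each edge borders two faces, so 4F = 2·368, giving F = 184.
χ = V − E + F = 184 − 368 + 184 = 0.
For a closed orientable surface χ = 2 − 2g, so g = (2 − (0))/2 = 1.

1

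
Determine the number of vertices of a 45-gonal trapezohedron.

92

The n-trapezohedron (dual of the n-antiprism) has V = 2·45 + 2 = 92, E = 4·45 = 180, F = 2·45 = 90.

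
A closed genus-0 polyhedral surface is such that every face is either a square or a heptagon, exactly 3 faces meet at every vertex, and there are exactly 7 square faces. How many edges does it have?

Let x be the number of heptagons; then F = 7 + x.
Edge–face incidences: 2E = 4·7 + 7·x = 28 + 7x.
Every vertex has degree 3, so 3V = 2E.
Euler: V − E + F = 2 ⇒ (2E)/3 − E + (7 + x) = 2.
Multiply by 6: 2·(2E) − 3·(2E) + 6·(7 + x) = 12, i.e. 42 + 6x − (28 + 7x) = 12.
Collecting terms: −x + 14 = 12, so −x = −2, so x = 2.
Then 2E = 28 + 7·2 = 42, so E = 21, V = 2E/3 = 14, F = 7 + 2 = 9.

21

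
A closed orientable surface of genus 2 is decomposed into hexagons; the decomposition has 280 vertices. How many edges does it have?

423

χ = 2 − 2·2 = -2, and every face is a hexagon so 6F = 2E.
V − E + F = -2 with E = 6F/2 gives 280 − (6/2 − 1)·F = -2, so F = 141 and E = 423.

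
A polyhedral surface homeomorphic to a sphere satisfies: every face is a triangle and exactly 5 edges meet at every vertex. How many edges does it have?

Each face has 3 edges and each edge borders two faces, so 2E = 3F.
Each vertex has degree 5, so 5V = 2E and hence V = 3F/5.
Euler: V − E + F = 2 ⇒ (3F/5) − (3F/2) + F = 2.
Multiply by 10: (6 − 15 + 10)F = 20, i.e. 1F = 20.
So F = 20, E = 3·20/2 = 30, V = 3·20/5 = 12.

30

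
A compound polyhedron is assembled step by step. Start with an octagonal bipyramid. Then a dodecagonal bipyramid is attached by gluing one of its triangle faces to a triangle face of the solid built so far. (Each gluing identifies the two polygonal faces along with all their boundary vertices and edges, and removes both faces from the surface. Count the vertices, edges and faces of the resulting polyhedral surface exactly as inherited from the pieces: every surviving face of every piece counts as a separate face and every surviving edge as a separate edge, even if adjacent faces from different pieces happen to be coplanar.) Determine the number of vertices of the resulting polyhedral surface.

21

An octagonal bipyramid: V=10, E=24, F=16.
Attach a dodecagonal bipyramid (V=14, E=36, F=24) along a 3-gon: merge 3 vertices and 3 edges, delete both glued faces → V=21, E=57, F=38.
Check: V − E + F = 21 − 57 + 38 = 2.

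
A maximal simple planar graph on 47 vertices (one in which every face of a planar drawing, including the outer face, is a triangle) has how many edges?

135

In a plane triangulation 3F = 2E and V − E + F = 2, so E = 3V − 6 = 3·47 − 6 = 135.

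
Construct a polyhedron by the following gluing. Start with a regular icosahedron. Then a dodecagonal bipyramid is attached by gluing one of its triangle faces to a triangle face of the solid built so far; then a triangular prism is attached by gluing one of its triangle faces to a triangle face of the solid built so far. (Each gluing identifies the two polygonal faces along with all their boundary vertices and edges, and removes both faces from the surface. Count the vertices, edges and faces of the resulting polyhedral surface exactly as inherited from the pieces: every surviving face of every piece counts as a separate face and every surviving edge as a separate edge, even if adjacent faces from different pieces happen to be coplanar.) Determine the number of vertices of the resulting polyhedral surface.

26

A regular icosahedron: V=12, E=30, F=20.
Attach a dodecagonal bipyramid (V=14, E=36, F=24) along a 3-gon: merge 3 vertices and 3 edges, delete both glued faces → V=23, E=63, F=42.
Attach a triangular prism (V=6, E=9, F=5) along a 3-gon: merge 3 vertices and 3 edges, delete both glued faces → V=26, E=69, F=45.
Check: V − E + F = 26 − 69 + 45 = 2.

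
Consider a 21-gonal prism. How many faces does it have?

23

A prism on an n-gon has two n-gon bases and n rectangular sides: V = 2·21 = 42, E = 3·21 = 63, F = 21 + 2 = 23.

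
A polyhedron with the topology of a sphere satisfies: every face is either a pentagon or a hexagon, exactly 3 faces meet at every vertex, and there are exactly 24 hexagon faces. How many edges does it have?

Let x be the number of pentagons; then F = 24 + x.
Edge–face incidences: 2E = 6·24 + 5·x = 144 + 5x.
Every vertex has degree 3, so 3V = 2E.
Euler: V − E + F = 2 ⇒ (2E)/3 − E + (24 + x) = 2.
Multiply by 6: 2·(2E) − 3·(2E) + 6·(24 + x) = 12, i.e. 144 + 6x − (144 + 5x) = 12.
Collecting terms: x = 12.
Then 2E = 144 + 5·12 = 204, so E = 102, V = 2E/3 = 68, F = 24 + 12 = 36.

102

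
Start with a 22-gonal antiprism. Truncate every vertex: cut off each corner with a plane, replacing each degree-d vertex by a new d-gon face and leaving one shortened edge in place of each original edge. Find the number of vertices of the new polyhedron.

The base solid has V = 44, E = 88, F = 46.
Truncation replaces each original edge-end by a new vertex, so V′ = 2E = 176.
Each original edge survives, and each old vertex of degree d contributes d new edges; summing degrees gives Σd = 2E, so E′ = E + 2E = 3E = 264.
Each original face survives and each original vertex becomes one new face: F′ = F + V = 90.

176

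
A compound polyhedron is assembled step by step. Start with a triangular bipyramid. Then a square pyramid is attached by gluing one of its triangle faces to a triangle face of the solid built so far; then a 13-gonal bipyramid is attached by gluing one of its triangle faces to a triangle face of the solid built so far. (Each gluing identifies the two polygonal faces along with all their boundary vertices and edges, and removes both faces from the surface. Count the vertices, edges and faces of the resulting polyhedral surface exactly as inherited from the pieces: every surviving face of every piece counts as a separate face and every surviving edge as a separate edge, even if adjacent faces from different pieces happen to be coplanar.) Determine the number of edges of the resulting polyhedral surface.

A triangular bipyramid: V=5, E=9, F=6.
Attach a square pyramid (V=5, E=8, F=5) along a 3-gon: merge 3 vertices and 3 edges, delete both glued faces → V=7, E=14, F=9.
Attach a 13-gonal bipyramid (V=15, E=39, F=26) along a 3-gon: merge 3 vertices and 3 edges, delete both glued faces → V=19, E=50, F=33.
Check: V − E + F = 19 − 50 + 33 = 2.

50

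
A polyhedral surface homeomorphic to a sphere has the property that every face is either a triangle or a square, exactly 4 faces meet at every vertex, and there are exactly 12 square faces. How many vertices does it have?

Let x be the number of triangles; then F = 12 + x.
Edge–face incidences: 2E = 4·12 + 3·x = 48 + 3x.
Every vertex has degree 4, so 4V = 2E.
Euler: V − E + F = 2 ⇒ (2E)/4 − E + (12 + x) = 2.
Multiply by 8: 2·(2E) − 4·(2E) + 8·(12 + x) = 16, i.e. 96 + 8x − 2·(48 + 3x) = 16.
Collecting terms: 2x = 16, so x = 8.
Then 2E = 48 + 3·8 = 72, so E = 36, V = 2E/4 = 18, F = 12 + 8 = 20.

18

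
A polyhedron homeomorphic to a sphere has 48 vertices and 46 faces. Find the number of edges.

Here V − E + F = 2.
E = V + F − (2) = 48 + 46 − (2) = 92.

92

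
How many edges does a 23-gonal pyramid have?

A pyramid on an n-gon base has one n-gon and n triangles: V = 23 + 1 = 24, E = 2·23 = 46, F = 23 + 1 = 24.
Check: V − E + F = 24 − 46 + 24 = 2.

46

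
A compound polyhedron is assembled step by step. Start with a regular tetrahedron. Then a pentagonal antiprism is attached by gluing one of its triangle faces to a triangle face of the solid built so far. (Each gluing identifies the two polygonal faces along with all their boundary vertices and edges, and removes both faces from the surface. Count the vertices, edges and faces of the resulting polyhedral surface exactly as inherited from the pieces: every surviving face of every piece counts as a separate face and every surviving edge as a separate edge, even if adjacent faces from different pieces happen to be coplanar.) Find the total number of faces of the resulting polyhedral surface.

A regular tetrahedron: V=4, E=6, F=4.
Attach a pentagonal antiprism (V=10, E=20, F=12) along a 3-gon: merge 3 vertices and 3 edges, delete both glued faces → V=11, E=23, F=14.
Check: V − E + F = 11 − 23 + 14 = 2.

14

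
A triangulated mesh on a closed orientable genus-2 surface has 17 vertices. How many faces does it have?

38

χ = 2 − 2·2 = -2, and every face is a triangle so 3F = 2E.
V − E + F = -2 with E = 3F/2 gives 17 − (3/2 − 1)·F = -2, so F = 38 and E = 57.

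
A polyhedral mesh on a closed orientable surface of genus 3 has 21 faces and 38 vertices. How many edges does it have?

For a closed orientable surface of genus 3, χ = 2 − 2·3 = -4.
E = V + F − (-4) = 38 + 21 − (-4) = 63.

63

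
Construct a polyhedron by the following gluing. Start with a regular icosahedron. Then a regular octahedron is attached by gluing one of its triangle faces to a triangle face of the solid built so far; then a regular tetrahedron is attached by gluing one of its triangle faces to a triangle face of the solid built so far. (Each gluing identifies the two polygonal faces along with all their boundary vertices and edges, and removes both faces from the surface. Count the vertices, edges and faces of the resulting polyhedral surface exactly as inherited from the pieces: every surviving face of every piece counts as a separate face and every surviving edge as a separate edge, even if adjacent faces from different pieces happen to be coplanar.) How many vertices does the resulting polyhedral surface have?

16

A regular icosahedron: V=12, E=30, F=20.
Attach a regular octahedron (V=6, E=12, F=8) along a 3-gon: merge 3 vertices and 3 edges, delete both glued faces → V=15, E=39, F=26.
Attach a regular tetrahedron (V=4, E=6, F=4) along a 3-gon: merge 3 vertices and 3 edges, delete both glued faces → V=16, E=42, F=28.
Check: V − E + F = 16 − 42 + 28 = 2.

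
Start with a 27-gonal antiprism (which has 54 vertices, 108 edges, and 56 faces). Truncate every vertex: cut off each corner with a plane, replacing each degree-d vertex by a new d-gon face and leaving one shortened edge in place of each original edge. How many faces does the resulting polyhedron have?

Truncation replaces each original edge-end by a new vertex, so V′ = 2E = 216.
Each original edge survives, and each old vertex of degree d contributes d new edges; summing degrees gives Σd = 2E, so E′ = E + 2E = 3E = 324.
Each original face survives and each original vertex becomes one new face: F′ = F + V = 110.

110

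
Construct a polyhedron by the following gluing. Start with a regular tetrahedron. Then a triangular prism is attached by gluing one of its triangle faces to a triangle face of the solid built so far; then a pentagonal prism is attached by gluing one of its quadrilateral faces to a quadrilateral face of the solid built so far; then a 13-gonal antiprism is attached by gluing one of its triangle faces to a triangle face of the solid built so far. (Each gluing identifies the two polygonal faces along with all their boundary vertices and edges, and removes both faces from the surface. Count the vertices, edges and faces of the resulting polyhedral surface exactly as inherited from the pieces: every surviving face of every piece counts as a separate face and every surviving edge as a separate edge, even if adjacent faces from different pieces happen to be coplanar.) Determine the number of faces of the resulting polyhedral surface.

A regular tetrahedron: V=4, E=6, F=4.
Attach a triangular prism (V=6, E=9, F=5) along a 3-gon: merge 3 vertices and 3 edges, delete both glued faces → V=7, E=12, F=7.
Attach a pentagonal prism (V=10, E=15, F=7) along a 4-gon: merge 4 vertices and 4 edges, delete both glued faces → V=13, E=23, F=12.
Attach a 13-gonal antiprism (V=26, E=52, F=28) along a 3-gon: merge 3 vertices and 3 edges, delete both glued faces → V=36, E=72, F=38.
Check: V − E + F = 36 − 72 + 38 = 2.

38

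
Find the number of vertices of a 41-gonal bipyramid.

A bipyramid over an n-gon has 2n triangular faces and n + 2 vertices: V = 41 + 2 = 43, E = 3·41 = 123, F = 2·41 = 82.

43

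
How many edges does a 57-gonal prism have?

A prism on an n-gon has two n-gon bases and n rectangular sides: V = 2·57 = 114, E = 3·57 = 171, F = 57 + 2 = 59.

171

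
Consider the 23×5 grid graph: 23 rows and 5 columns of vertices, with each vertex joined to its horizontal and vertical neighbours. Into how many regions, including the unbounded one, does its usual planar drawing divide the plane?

89

The grid has V = 23·5 = 115 vertices and E = 23·4 + 5·22 = 202 edges.
F = 2 − V + E = 2 − 115 + 202 = 89.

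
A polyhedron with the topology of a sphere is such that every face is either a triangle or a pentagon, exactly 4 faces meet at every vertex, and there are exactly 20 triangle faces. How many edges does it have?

60

Let x be the number of pentagons; then F = 20 + x.
Edge–face incidences: 2E = 3·20 + 5·x = 60 + 5x.
Every vertex has degree 4, so 4V = 2E.
Euler: V − E + F = 2 ⇒ (2E)/4 − E + (20 + x) = 2.
Multiply by 8: 2·(2E) − 4·(2E) + 8·(20 + x) = 16, i.e. 160 + 8x − 2·(60 + 5x) = 16.
Collecting terms: −2x + 40 = 16, so −2x = −24, so x = 12.
Then 2E = 60 + 5·12 = 120, so E = 60, V = 2E/4 = 30, F = 20 + 12 = 32.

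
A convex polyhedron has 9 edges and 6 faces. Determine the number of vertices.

Here V − E + F = 2.
V = 2 + E − F = 2 + 9 − 6 = 5.

5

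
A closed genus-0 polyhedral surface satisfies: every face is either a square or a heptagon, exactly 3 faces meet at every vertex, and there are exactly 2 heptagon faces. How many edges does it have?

Let x be the number of squares; then F = 2 + x.
Edge–face incidences: 2E = 7·2 + 4·x = 14 + 4x.
Every vertex has degree 3, so 3V = 2E.
Euler: V − E + F = 2 ⇒ (2E)/3 − E + (2 + x) = 2.
Multiply by 6: 2·(2E) − 3·(2E) + 6·(2 + x) = 12, i.e. 12 + 6x − (14 + 4x) = 12.
Collecting terms: 2x − 2 = 12, so 2x = 14, so x = 7.
Then 2E = 14 + 4·7 = 42, so E = 21, V = 2E/3 = 14, F = 2 + 7 = 9.

21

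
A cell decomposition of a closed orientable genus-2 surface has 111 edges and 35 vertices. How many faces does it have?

74

For a closed orientable surface of genus 2, χ = 2 − 2·2 = -2.
F = -2 − V + E = -2 − 35 + 111 = 74.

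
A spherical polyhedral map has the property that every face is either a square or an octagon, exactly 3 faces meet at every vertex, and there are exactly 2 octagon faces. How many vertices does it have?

16

Let x be the number of squares; then F = 2 + x.
Edge–face incidences: 2E = 8·2 + 4·x = 16 + 4x.
Every vertex has degree 3, so 3V = 2E.
Euler: V − E + F = 2 ⇒ (2E)/3 − E + (2 + x) = 2.
Multiply by 6: 2·(2E) − 3·(2E) + 6·(2 + x) = 12, i.e. 12 + 6x − (16 + 4x) = 12.
Collecting terms: 2x − 4 = 12, so 2x = 16, so x = 8.
Then 2E = 16 + 4·8 = 48, so E = 24, V = 2E/3 = 16, F = 2 + 8 = 10.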